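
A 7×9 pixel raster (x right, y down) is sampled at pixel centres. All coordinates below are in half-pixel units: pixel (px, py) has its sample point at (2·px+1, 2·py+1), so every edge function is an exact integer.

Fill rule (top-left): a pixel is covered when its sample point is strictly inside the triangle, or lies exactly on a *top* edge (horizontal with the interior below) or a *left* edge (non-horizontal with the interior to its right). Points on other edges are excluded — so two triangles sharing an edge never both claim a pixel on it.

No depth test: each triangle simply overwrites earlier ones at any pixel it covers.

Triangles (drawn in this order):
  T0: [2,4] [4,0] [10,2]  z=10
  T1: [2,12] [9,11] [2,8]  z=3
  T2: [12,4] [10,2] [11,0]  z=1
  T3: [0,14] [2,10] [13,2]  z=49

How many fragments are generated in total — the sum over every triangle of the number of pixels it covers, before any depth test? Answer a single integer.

T0:
  2·area = 28
  edge (2, 4)→(4, 0): d=(2,-4) top-left  bias=+0
  edge (4, 0)→(10, 2): d=(6,2) right/bottom  bias=-1
  edge (10, 2)→(2, 4): d=(-8,2) right/bottom  bias=-1
    (2,0)@(5, 1): e=[6,4,18] → #
    (3,0)@(7, 1): e=[14,0,14] → ·  [on edge]
    (1,1)@(3, 3): e=[2,20,6] → #
    (3,1)@(7, 3): e=[18,12,-2] → ·
    (6,1)@(13, 3): e=[42,0,-14] → ·  [on edge]
    (1,2)@(3, 5): e=[6,32,-10] → ·
    (2,2)@(5, 5): e=[14,28,-14] → ·
  covered (3 px):
    · · # · · · ·
    · # # · · · ·
    · · · · · · ·
    · · · · · · ·
    · · · · · · ·
    · · · · · · ·
    · · · · · · ·
    · · · · · · ·
    · · · · · · ·
T1:
  2·area = 28  (B↔C swapped to make it positive)
  edge (2, 12)→(2, 8): d=(0,-4) top-left  bias=+0
  edge (2, 8)→(9, 11): d=(7,3) right/bottom  bias=-1
  edge (9, 11)→(2, 12): d=(-7,1) right/bottom  bias=-1
    (1,4)@(3, 9): e=[4,4,20] → #
    (2,4)@(5, 9): e=[12,-2,18] → ·
    (1,5)@(3, 11): e=[4,18,6] → #
    (2,5)@(5, 11): e=[12,12,4] → #
    (3,5)@(7, 11): e=[20,6,2] → #
    (4,5)@(9, 11): e=[28,0,0] → ·  [on edge]
    (1,6)@(3, 13): e=[4,32,-8] → ·
    (2,6)@(5, 13): e=[12,26,-10] → ·
    (3,6)@(7, 13): e=[20,20,-12] → ·
  covered (4 px):
    · · · · · · ·
    · · · · · · ·
    · · · · · · ·
    · · · · · · ·
    · # · · · · ·
    · # # # · · ·
    · · · · · · ·
    · · · · · · ·
    · · · · · · ·
T2:
  2·area = 6
  edge (12, 4)→(10, 2): d=(-2,-2) top-left  bias=+0
  edge (10, 2)→(11, 0): d=(1,-2) top-left  bias=+0
  edge (11, 0)→(12, 4): d=(1,4) right/bottom  bias=-1
    (4,0)@(9, 1): e=[0,-3,9] → ·  [on edge]
    (5,0)@(11, 1): e=[4,1,1] → #
    (6,0)@(13, 1): e=[8,5,-7] → ·
    (5,1)@(11, 3): e=[0,3,3] → #  [on edge]
    (6,1)@(13, 3): e=[4,7,-5] → ·
    (5,2)@(11, 5): e=[-4,5,5] → ·
    (6,2)@(13, 5): e=[0,9,-3] → ·  [on edge]
  covered (2 px):
    · · · · · # ·
    · · · · · # ·
    · · · · · · ·
    · · · · · · ·
    · · · · · · ·
    · · · · · · ·
    · · · · · · ·
    · · · · · · ·
    · · · · · · ·
T3:
  2·area = 28
  edge (0, 14)→(2, 10): d=(2,-4) top-left  bias=+0
  edge (2, 10)→(13, 2): d=(11,-8) top-left  bias=+0
  edge (13, 2)→(0, 14): d=(-13,12) right/bottom  bias=-1
    (4,2)@(9, 5): e=[18,1,9] → #
    (5,2)@(11, 5): e=[26,17,-15] → ·
    (3,3)@(7, 7): e=[14,7,7] → #
    (4,3)@(9, 7): e=[22,23,-17] → ·
    (2,4)@(5, 9): e=[10,13,5] → #
    (3,4)@(7, 9): e=[18,29,-19] → ·
    (1,5)@(3, 11): e=[6,19,3] → #
    (2,5)@(5, 11): e=[14,35,-21] → ·
    (0,6)@(1, 13): e=[2,25,1] → #
    (1,6)@(3, 13): e=[10,41,-23] → ·
    (0,7)@(1, 15): e=[6,47,-25] → ·
  covered (5 px):
    · · · · · · ·
    · · · · · · ·
    · · · · # · ·
    · · · # · · ·
    · · # · · · ·
    · # · · · · ·
    # · · · · · ·
    · · · · · · ·
    · · · · · · ·

Answer: 14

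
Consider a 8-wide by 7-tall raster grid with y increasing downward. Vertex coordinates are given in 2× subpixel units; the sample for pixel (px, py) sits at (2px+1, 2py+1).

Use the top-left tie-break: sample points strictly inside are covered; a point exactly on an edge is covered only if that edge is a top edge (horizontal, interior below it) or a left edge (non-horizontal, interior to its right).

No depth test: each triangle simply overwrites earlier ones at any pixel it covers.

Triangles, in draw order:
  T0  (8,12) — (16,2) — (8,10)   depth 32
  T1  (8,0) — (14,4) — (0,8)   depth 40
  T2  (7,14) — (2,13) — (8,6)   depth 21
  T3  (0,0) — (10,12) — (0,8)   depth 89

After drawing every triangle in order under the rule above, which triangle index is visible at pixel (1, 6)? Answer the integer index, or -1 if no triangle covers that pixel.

T0:
  2·area = 16  (B↔C swapped to make it positive)
  edge (8, 12)→(8, 10): d=(0,-2) top-left  bias=+0
  edge (8, 10)→(16, 2): d=(8,-8) top-left  bias=+0
  edge (16, 2)→(8, 12): d=(-8,10) right/bottom  bias=-1
    (7,1)@(15, 3): e=[14,0,2] → █  [on edge]
    (6,2)@(13, 5): e=[10,0,6] → █  [on edge]
    (7,2)@(15, 5): e=[14,16,-14] → ·
    (5,3)@(11, 7): e=[6,0,10] → █  [on edge]
    (6,3)@(13, 7): e=[10,16,-10] → ·
    (4,4)@(9, 9): e=[2,0,14] → █  [on edge]
    (5,4)@(11, 9): e=[6,16,-6] → ·
    (3,5)@(7, 11): e=[-2,0,18] → ·  [on edge]
    (4,5)@(9, 11): e=[2,16,-2] → ·
    (2,6)@(5, 13): e=[-6,0,22] → ·  [on edge]
  covered (4 px):
    · · · · · · · ·
    · · · · · · · █
    · · · · · · █ ·
    · · · · · █ · ·
    · · · · █ · · ·
    · · · · · · · ·
    · · · · · · · ·
T1:
  2·area = 80
  edge (8, 0)→(14, 4): d=(6,4) right/bottom  bias=-1
  edge (14, 4)→(0, 8): d=(-14,4) right/bottom  bias=-1
  edge (0, 8)→(8, 0): d=(8,-8) top-left  bias=+0
    (3,0)@(7, 1): e=[10,70,0] → █  [on edge]
    (4,0)@(9, 1): e=[2,62,16] → █
    (5,0)@(11, 1): e=[-6,54,32] → ·
    (2,1)@(5, 3): e=[30,50,0] → █  [on edge]
    (5,1)@(11, 3): e=[6,26,48] → █
    (6,1)@(13, 3): e=[-2,18,64] → ·
    (1,2)@(3, 5): e=[50,30,0] → █  [on edge]
    (5,2)@(11, 5): e=[18,-2,64] → ·
    (0,3)@(1, 7): e=[70,10,0] → █  [on edge]
    (2,3)@(5, 7): e=[54,-6,32] → ·
    (3,3)@(7, 7): e=[46,-14,48] → ·
    (4,3)@(9, 7): e=[38,-22,64] → ·
  covered (12 px):
    · · · █ █ · · ·
    · · █ █ █ █ · ·
    · █ █ █ █ · · ·
    █ █ · · · · · ·
    · · · · · · · ·
    · · · · · · · ·
    · · · · · · · ·
T2:
  2·area = 41
  edge (7, 14)→(2, 13): d=(-5,-1) top-left  bias=+0
  edge (2, 13)→(8, 6): d=(6,-7) top-left  bias=+0
  edge (8, 6)→(7, 14): d=(-1,8) right/bottom  bias=-1
    (3,4)@(7, 9): e=[25,11,5] → █
    (4,4)@(9, 9): e=[27,25,-11] → ·
    (2,5)@(5, 11): e=[13,9,19] → █
    (4,5)@(9, 11): e=[17,37,-13] → ·
    (1,6)@(3, 13): e=[1,7,33] → █
    (4,6)@(9, 13): e=[7,49,-15] → ·
  covered (6 px):
    · · · · · · · ·
    · · · · · · · ·
    · · · · · · · ·
    · · · · · · · ·
    · · · █ · · · ·
    · · █ █ · · · ·
    · █ █ █ · · · ·
T3:
  2·area = 80
  edge (0, 0)→(10, 12): d=(10,12) right/bottom  bias=-1
  edge (10, 12)→(0, 8): d=(-10,-4) top-left  bias=+0
  edge (0, 8)→(0, 0): d=(0,-8) top-left  bias=+0
    (0,1)@(1, 3): e=[18,54,8] → █
    (1,1)@(3, 3): e=[-6,62,24] → ·
    (0,2)@(1, 5): e=[38,34,8] → █
    (1,2)@(3, 5): e=[14,42,24] → █
    (2,2)@(5, 5): e=[-10,50,40] → ·
    (0,3)@(1, 7): e=[58,14,8] → █
    (2,3)@(5, 7): e=[10,30,40] → █
    (3,3)@(7, 7): e=[-14,38,56] → ·
    (0,4)@(1, 9): e=[78,-6,8] → ·
    (1,4)@(3, 9): e=[54,2,24] → █
    (3,4)@(7, 9): e=[6,18,56] → █
    (4,4)@(9, 9): e=[-18,26,72] → ·
  covered (10 px):
    · · · · · · · ·
    █ · · · · · · ·
    █ █ · · · · · ·
    █ █ █ · · · · ·
    · █ █ █ · · · ·
    · · · · █ · · ·
    · · · · · · · ·

Z-buffer (winner per pixel, '.' = empty):
  . . . 1 1 . . .
  3 . 1 1 1 1 . 0
  3 3 1 1 1 . 0 .
  3 3 3 . . 0 . .
  . 3 3 3 0 . . .
  . . 2 2 3 . . .
  . 2 2 2 . . . .

Result: 2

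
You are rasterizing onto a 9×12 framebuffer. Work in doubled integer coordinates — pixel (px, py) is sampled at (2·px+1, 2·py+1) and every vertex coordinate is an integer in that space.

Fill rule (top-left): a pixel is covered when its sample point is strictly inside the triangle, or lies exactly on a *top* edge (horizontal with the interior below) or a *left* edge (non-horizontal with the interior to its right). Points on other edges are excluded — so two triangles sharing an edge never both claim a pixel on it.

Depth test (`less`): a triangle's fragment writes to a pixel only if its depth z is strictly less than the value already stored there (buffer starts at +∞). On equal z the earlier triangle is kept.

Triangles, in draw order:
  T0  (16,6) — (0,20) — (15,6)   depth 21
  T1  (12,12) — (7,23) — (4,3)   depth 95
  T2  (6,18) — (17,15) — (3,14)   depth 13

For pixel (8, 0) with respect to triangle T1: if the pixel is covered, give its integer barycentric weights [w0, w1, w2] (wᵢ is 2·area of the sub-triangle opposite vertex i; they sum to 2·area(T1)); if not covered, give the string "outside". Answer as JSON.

T0:
  2·area = 14
  edge (16, 6)→(0, 20): d=(-16,14) right/bottom  bias=-1
  edge (0, 20)→(15, 6): d=(15,-14) top-left  bias=+0
  edge (15, 6)→(16, 6): d=(1,0) top-left  bias=+0
  covered (0 px):
    · · · · · · · · ·
    · · · · · · · · ·
    · · · · · · · · ·
    · · · · · · · · ·
    · · · · · · · · ·
    · · · · · · · · ·
    · · · · · · · · ·
    · · · · · · · · ·
    · · · · · · · · ·
    · · · · · · · · ·
    · · · · · · · · ·
    · · · · · · · · ·
T1:
  2·area = 133
  edge (12, 12)→(7, 23): d=(-5,11) right/bottom  bias=-1
  edge (7, 23)→(4, 3): d=(-3,-20) top-left  bias=+0
  edge (4, 3)→(12, 12): d=(8,9) right/bottom  bias=-1
    (8,0)@(17, 1): e=[0,266,-133] → ·  [on edge]
    (2,2)@(5, 5): e=[112,14,7] → #
    (3,2)@(7, 5): e=[90,54,-11] → ·
    (2,3)@(5, 7): e=[102,8,23] → #
    (3,3)@(7, 7): e=[80,48,5] → #
    (4,3)@(9, 7): e=[58,88,-13] → ·
    (2,4)@(5, 9): e=[92,2,39] → #
    (4,4)@(9, 9): e=[48,82,3] → #
    (5,4)@(11, 9): e=[26,122,-15] → ·
    (2,5)@(5, 11): e=[82,-4,55] → ·
    (3,5)@(7, 11): e=[60,36,37] → #
    (5,5)@(11, 11): e=[16,116,1] → #
    (3,11)@(7, 23): e=[0,0,133] → ·  [on edge]
  covered (18 px):
    · · · · · · · · ·
    · · · · · · · · ·
    · · # · · · · · ·
    · · # # · · · · ·
    · · # # # · · · ·
    · · · # # # · · ·
    · · · # # # · · ·
    · · · # # · · · ·
    · · · # # · · · ·
    · · · # · · · · ·
    · · · # · · · · ·
    · · · · · · · · ·
T2:
  2·area = 53  (B↔C swapped to make it positive)
  edge (6, 18)→(3, 14): d=(-3,-4) top-left  bias=+0
  edge (3, 14)→(17, 15): d=(14,1) right/bottom  bias=-1
  edge (17, 15)→(6, 18): d=(-11,3) right/bottom  bias=-1
    (2,7)@(5, 15): e=[5,12,36] → #
    (3,7)@(7, 15): e=[13,10,30] → #
    (4,7)@(9, 15): e=[21,8,24] → #
    (5,7)@(11, 15): e=[29,6,18] → #
    (6,7)@(13, 15): e=[37,4,12] → #
    (7,7)@(15, 15): e=[45,2,6] → #
    (8,7)@(17, 15): e=[53,0,0] → ·  [on edge]
    (2,8)@(5, 17): e=[-1,40,14] → ·
    (3,8)@(7, 17): e=[7,38,8] → #
    (5,8)@(11, 17): e=[23,34,-4] → ·
    (6,8)@(13, 17): e=[31,32,-10] → ·
    (7,8)@(15, 17): e=[39,30,-16] → ·
  covered (8 px):
    · · · · · · · · ·
    · · · · · · · · ·
    · · · · · · · · ·
    · · · · · · · · ·
    · · · · · · · · ·
    · · · · · · · · ·
    · · · · · · · · ·
    · · # # # # # # ·
    · · · # # · · · ·
    · · · · · · · · ·
    · · · · · · · · ·
    · · · · · · · · ·

Result: "outside"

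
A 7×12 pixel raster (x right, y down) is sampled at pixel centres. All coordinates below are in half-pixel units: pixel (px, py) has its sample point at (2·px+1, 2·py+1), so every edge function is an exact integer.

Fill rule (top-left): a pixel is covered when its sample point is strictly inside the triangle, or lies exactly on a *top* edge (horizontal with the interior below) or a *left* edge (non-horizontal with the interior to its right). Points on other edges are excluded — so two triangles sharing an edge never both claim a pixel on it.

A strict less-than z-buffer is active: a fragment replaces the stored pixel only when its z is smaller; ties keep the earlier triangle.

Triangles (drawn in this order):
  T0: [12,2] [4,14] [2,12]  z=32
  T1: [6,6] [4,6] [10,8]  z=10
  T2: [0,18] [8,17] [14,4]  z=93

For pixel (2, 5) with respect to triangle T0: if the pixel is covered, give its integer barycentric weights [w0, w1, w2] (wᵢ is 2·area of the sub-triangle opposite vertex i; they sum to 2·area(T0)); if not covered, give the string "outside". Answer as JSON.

T0:
  2·area = 40
  edge (12, 2)→(4, 14): d=(-8,12) right/bottom  bias=-1
  edge (4, 14)→(2, 12): d=(-2,-2) top-left  bias=+0
  edge (2, 12)→(12, 2): d=(10,-10) top-left  bias=+0
    (6,0)@(13, 1): e=[-4,44,0] → ·  [on edge]
    (5,1)@(11, 3): e=[4,36,0] → █  [on edge]
    (6,1)@(13, 3): e=[-20,40,20] → ·
    (4,2)@(9, 5): e=[12,28,0] → █  [on edge]
    (5,2)@(11, 5): e=[-12,32,20] → ·
    (3,3)@(7, 7): e=[20,20,0] → █  [on edge]
    (4,3)@(9, 7): e=[-4,24,20] → ·
    (2,4)@(5, 9): e=[28,12,0] → █  [on edge]
    (4,4)@(9, 9): e=[-20,20,40] → ·
    (0,5)@(1, 11): e=[60,0,-20] → ·  [on edge]
    (1,5)@(3, 11): e=[36,4,0] → █  [on edge]
    (3,5)@(7, 11): e=[-12,12,40] → ·
    (0,6)@(1, 13): e=[44,-4,0] → ·  [on edge]
    (1,6)@(3, 13): e=[20,0,20] → █  [on edge]
    (2,7)@(5, 15): e=[-20,0,60] → ·  [on edge]
    (3,8)@(7, 17): e=[-60,0,100] → ·  [on edge]
    (4,9)@(9, 19): e=[-100,0,140] → ·  [on edge]
    (5,10)@(11, 21): e=[-140,0,180] → ·  [on edge]
    (6,11)@(13, 23): e=[-180,0,220] → ·  [on edge]
  covered (8 px):
    · · · · · · ·
    · · · · · █ ·
    · · · · █ · ·
    · · · █ · · ·
    · · █ █ · · ·
    · █ █ · · · ·
    · █ · · · · ·
    · · · · · · ·
    · · · · · · ·
    · · · · · · ·
    · · · · · · ·
    · · · · · · ·
T1:
  2·area = 4  (B↔C swapped to make it positive)
  edge (6, 6)→(10, 8): d=(4,2) right/bottom  bias=-1
  edge (10, 8)→(4, 6): d=(-6,-2) top-left  bias=+0
  edge (4, 6)→(6, 6): d=(2,0) top-left  bias=+0
    (0,2)@(1, 5): e=[6,0,-2] → ·  [on edge]
    (3,3)@(7, 7): e=[2,0,2] → █  [on edge]
    (4,3)@(9, 7): e=[-2,4,2] → ·
    (3,4)@(7, 9): e=[10,-12,6] → ·
    (6,4)@(13, 9): e=[-2,0,6] → ·  [on edge]
  covered (1 px):
    · · · · · · ·
    · · · · · · ·
    · · · · · · ·
    · · · █ · · ·
    · · · · · · ·
    · · · · · · ·
    · · · · · · ·
    · · · · · · ·
    · · · · · · ·
    · · · · · · ·
    · · · · · · ·
    · · · · · · ·
T2:
  2·area = 98  (B↔C swapped to make it positive)
  edge (0, 18)→(14, 4): d=(14,-14) top-left  bias=+0
  edge (14, 4)→(8, 17): d=(-6,13) right/bottom  bias=-1
  edge (8, 17)→(0, 18): d=(-8,1) right/bottom  bias=-1
    (6,2)@(13, 5): e=[0,7,91] → █  [on edge]
    (5,3)@(11, 7): e=[0,21,77] → █  [on edge]
    (6,3)@(13, 7): e=[28,-5,75] → ·
    (4,4)@(9, 9): e=[0,35,63] → █  [on edge]
    (6,4)@(13, 9): e=[56,-17,59] → ·
    (3,5)@(7, 11): e=[0,49,49] → █  [on edge]
    (5,5)@(11, 11): e=[56,-3,45] → ·
    (2,6)@(5, 13): e=[0,63,35] → █  [on edge]
    (5,6)@(11, 13): e=[84,-15,29] → ·
    (1,7)@(3, 15): e=[0,77,21] → █  [on edge]
    (4,7)@(9, 15): e=[84,-1,15] → ·
    (0,8)@(1, 17): e=[0,91,7] → █  [on edge]
  covered (16 px):
    · · · · · · ·
    · · · · · · ·
    · · · · · · █
    · · · · · █ ·
    · · · · █ █ ·
    · · · █ █ · ·
    · · █ █ █ · ·
    · █ █ █ · · ·
    █ █ █ █ · · ·
    · · · · · · ·
    · · · · · · ·
    · · · · · · ·

Answer: [8,20,12]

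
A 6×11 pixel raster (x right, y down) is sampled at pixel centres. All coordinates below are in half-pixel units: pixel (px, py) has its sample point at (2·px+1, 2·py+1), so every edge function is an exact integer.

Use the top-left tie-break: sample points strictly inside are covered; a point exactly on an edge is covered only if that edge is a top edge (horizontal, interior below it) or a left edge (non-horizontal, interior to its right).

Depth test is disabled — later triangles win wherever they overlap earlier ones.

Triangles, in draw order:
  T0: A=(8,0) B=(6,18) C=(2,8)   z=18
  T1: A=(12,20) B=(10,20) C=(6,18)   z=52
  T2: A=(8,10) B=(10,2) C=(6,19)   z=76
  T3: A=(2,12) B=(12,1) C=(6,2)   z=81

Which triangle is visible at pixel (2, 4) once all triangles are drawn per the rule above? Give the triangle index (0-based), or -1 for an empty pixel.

T0:
  2·area = 92
  edge (8, 0)→(6, 18): d=(-2,18) right/bottom  bias=-1
  edge (6, 18)→(2, 8): d=(-4,-10) top-left  bias=+0
  edge (2, 8)→(8, 0): d=(6,-8) top-left  bias=+0
    (3,1)@(7, 3): e=[12,70,10] → #
    (4,1)@(9, 3): e=[-24,90,26] → ·
    (2,2)@(5, 5): e=[44,42,6] → #
    (4,2)@(9, 5): e=[-28,82,38] → ·
    (1,3)@(3, 7): e=[76,14,2] → #
    (4,3)@(9, 7): e=[-32,74,50] → ·
    (1,4)@(3, 9): e=[72,6,14] → #
    (3,4)@(7, 9): e=[0,46,46] → ·  [on edge]
    (1,5)@(3, 11): e=[68,-2,26] → ·
    (2,5)@(5, 11): e=[32,18,42] → #
    (3,5)@(7, 11): e=[-4,38,58] → ·
    (2,6)@(5, 13): e=[28,10,54] → #
  covered (11 px):
    · · · · · ·
    · · · # · ·
    · · # # · ·
    · # # # · ·
    · # # · · ·
    · · # · · ·
    · · # · · ·
    · · # · · ·
    · · · · · ·
    · · · · · ·
    · · · · · ·
T1:
  2·area = 4
  edge (12, 20)→(10, 20): d=(-2,0) right/bottom  bias=-1
  edge (10, 20)→(6, 18): d=(-4,-2) top-left  bias=+0
  edge (6, 18)→(12, 20): d=(6,2) right/bottom  bias=-1
    (1,8)@(3, 17): e=[6,-2,0] → ·  [on edge]
    (4,9)@(9, 19): e=[2,2,0] → ·  [on edge]
  covered (0 px):
    · · · · · ·
    · · · · · ·
    · · · · · ·
    · · · · · ·
    · · · · · ·
    · · · · · ·
    · · · · · ·
    · · · · · ·
    · · · · · ·
    · · · · · ·
    · · · · · ·
T2:
  2·area = 2
  edge (8, 10)→(10, 2): d=(2,-8) top-left  bias=+0
  edge (10, 2)→(6, 19): d=(-4,17) right/bottom  bias=-1
  edge (6, 19)→(8, 10): d=(2,-9) top-left  bias=+0
  covered (0 px):
    · · · · · ·
    · · · · · ·
    · · · · · ·
    · · · · · ·
    · · · · · ·
    · · · · · ·
    · · · · · ·
    · · · · · ·
    · · · · · ·
    · · · · · ·
    · · · · · ·
T3:
  2·area = 56  (B↔C swapped to make it positive)
  edge (2, 12)→(6, 2): d=(4,-10) top-left  bias=+0
  edge (6, 2)→(12, 1): d=(6,-1) top-left  bias=+0
  edge (12, 1)→(2, 12): d=(-10,11) right/bottom  bias=-1
    (3,1)@(7, 3): e=[14,7,35] → #
    (4,1)@(9, 3): e=[34,9,13] → #
    (5,1)@(11, 3): e=[54,11,-9] → ·
    (2,2)@(5, 5): e=[2,17,37] → #
    (4,2)@(9, 5): e=[42,21,-7] → ·
    (2,3)@(5, 7): e=[10,29,17] → #
    (3,3)@(7, 7): e=[30,31,-5] → ·
    (2,4)@(5, 9): e=[18,41,-3] → ·
  covered (5 px):
    · · · · · ·
    · · · # # ·
    · · # # · ·
    · · # · · ·
    · · · · · ·
    · · · · · ·
    · · · · · ·
    · · · · · ·
    · · · · · ·
    · · · · · ·
    · · · · · ·

Z-buffer (winner per pixel, '.' = empty):
  . . . . . .
  . . . 3 3 .
  . . 3 3 . .
  . 0 3 0 . .
  . 0 0 . . .
  . . 0 . . .
  . . 0 . . .
  . . 0 . . .
  . . . . . .
  . . . . . .
  . . . . . .

Answer: 0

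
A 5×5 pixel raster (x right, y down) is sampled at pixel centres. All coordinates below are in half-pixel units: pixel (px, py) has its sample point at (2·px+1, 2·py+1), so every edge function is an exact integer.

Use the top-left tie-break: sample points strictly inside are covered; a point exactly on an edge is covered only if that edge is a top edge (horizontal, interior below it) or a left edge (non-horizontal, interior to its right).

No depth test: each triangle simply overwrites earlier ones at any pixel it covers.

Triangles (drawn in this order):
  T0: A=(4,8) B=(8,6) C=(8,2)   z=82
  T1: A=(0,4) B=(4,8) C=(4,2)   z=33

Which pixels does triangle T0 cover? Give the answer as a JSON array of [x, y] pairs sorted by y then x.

T0:
  2·area = 16  (B↔C swapped to make it positive)
  edge (4, 8)→(8, 2): d=(4,-6) top-left  bias=+0
  edge (8, 2)→(8, 6): d=(0,4) right/bottom  bias=-1
  edge (8, 6)→(4, 8): d=(-4,2) right/bottom  bias=-1
    (3,2)@(7, 5): e=[6,4,6] → #
    (4,2)@(9, 5): e=[18,-4,2] → ·
    (2,3)@(5, 7): e=[2,12,2] → #
    (3,3)@(7, 7): e=[14,4,-2] → ·
    (2,4)@(5, 9): e=[10,12,-6] → ·
  covered (2 px):
    · · · · ·
    · · · · ·
    · · · # ·
    · · # · ·
    · · · · ·
T1:
  2·area = 24  (B↔C swapped to make it positive)
  edge (0, 4)→(4, 2): d=(4,-2) top-left  bias=+0
  edge (4, 2)→(4, 8): d=(0,6) right/bottom  bias=-1
  edge (4, 8)→(0, 4): d=(-4,-4) top-left  bias=+0
    (1,1)@(3, 3): e=[2,6,16] → #
    (2,1)@(5, 3): e=[6,-6,24] → ·
    (0,2)@(1, 5): e=[6,18,0] → #  [on edge]
    (2,2)@(5, 5): e=[14,-6,16] → ·
    (0,3)@(1, 7): e=[14,18,-8] → ·
    (1,3)@(3, 7): e=[18,6,0] → #  [on edge]
    (2,3)@(5, 7): e=[22,-6,8] → ·
    (1,4)@(3, 9): e=[26,6,-8] → ·
    (2,4)@(5, 9): e=[30,-6,0] → ·  [on edge]
  covered (4 px):
    · · · · ·
    · # · · ·
    # # · · ·
    · # · · ·
    · · · · ·

Final: [[3,2],[2,3]]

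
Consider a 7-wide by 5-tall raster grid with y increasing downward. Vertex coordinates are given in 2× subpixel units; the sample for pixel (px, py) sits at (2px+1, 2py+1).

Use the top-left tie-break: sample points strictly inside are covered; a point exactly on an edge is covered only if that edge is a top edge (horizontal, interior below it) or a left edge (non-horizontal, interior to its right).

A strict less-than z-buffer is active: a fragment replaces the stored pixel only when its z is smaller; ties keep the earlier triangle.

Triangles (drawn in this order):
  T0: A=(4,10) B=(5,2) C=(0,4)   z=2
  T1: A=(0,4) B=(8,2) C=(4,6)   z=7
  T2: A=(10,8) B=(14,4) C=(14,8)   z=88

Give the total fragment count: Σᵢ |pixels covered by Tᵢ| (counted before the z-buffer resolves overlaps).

T0:
  2·area = 38  (B↔C swapped to make it positive)
  edge (4, 10)→(0, 4): d=(-4,-6) top-left  bias=+0
  edge (0, 4)→(5, 2): d=(5,-2) top-left  bias=+0
  edge (5, 2)→(4, 10): d=(-1,8) right/bottom  bias=-1
    (1,1)@(3, 3): e=[22,1,15] → #
    (2,1)@(5, 3): e=[34,5,-1] → ·
    (0,2)@(1, 5): e=[2,7,29] → #
    (2,2)@(5, 5): e=[26,15,-3] → ·
    (0,3)@(1, 7): e=[-6,17,27] → ·
    (1,3)@(3, 7): e=[6,21,11] → #
    (2,3)@(5, 7): e=[18,25,-5] → ·
    (1,4)@(3, 9): e=[-2,31,9] → ·
  covered (4 px):
    · · · · · · ·
    · # · · · · ·
    # # · · · · ·
    · # · · · · ·
    · · · · · · ·
T1:
  2·area = 24
  edge (0, 4)→(8, 2): d=(8,-2) top-left  bias=+0
  edge (8, 2)→(4, 6): d=(-4,4) right/bottom  bias=-1
  edge (4, 6)→(0, 4): d=(-4,-2) top-left  bias=+0
    (4,0)@(9, 1): e=[-6,0,30] → ·  [on edge]
    (2,1)@(5, 3): e=[2,8,14] → #
    (3,1)@(7, 3): e=[6,0,18] → ·  [on edge]
    (1,2)@(3, 5): e=[14,8,2] → #
    (2,2)@(5, 5): e=[18,0,6] → ·  [on edge]
    (1,3)@(3, 7): e=[30,0,-6] → ·  [on edge]
    (0,4)@(1, 9): e=[42,0,-18] → ·  [on edge]
  covered (2 px):
    · · · · · · ·
    · · # · · · ·
    · # · · · · ·
    · · · · · · ·
    · · · · · · ·
T2:
  2·area = 16
  edge (10, 8)→(14, 4): d=(4,-4) top-left  bias=+0
  edge (14, 4)→(14, 8): d=(0,4) right/bottom  bias=-1
  edge (14, 8)→(10, 8): d=(-4,0) right/bottom  bias=-1
    (6,2)@(13, 5): e=[0,4,12] → #  [on edge]
    (5,3)@(11, 7): e=[0,12,4] → #  [on edge]
    (4,4)@(9, 9): e=[0,20,-4] → ·  [on edge]
    (5,4)@(11, 9): e=[8,12,-4] → ·
    (6,4)@(13, 9): e=[16,4,-4] → ·
  covered (3 px):
    · · · · · · ·
    · · · · · · ·
    · · · · · · #
    · · · · · # #
    · · · · · · ·

Final: 9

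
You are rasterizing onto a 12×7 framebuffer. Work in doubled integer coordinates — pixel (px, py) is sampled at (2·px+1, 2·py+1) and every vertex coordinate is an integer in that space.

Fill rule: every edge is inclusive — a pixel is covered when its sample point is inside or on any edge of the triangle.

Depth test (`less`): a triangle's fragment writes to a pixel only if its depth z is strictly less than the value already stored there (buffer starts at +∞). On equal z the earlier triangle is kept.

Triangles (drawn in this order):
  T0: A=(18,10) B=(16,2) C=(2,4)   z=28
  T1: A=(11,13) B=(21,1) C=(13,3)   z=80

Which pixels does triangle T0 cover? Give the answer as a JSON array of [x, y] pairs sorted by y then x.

T0:
  2·area = 116  (B↔C swapped to make it positive)
  edge (18, 10)→(2, 4): d=(-16,-6) inclusive
  edge (2, 4)→(16, 2): d=(14,-2) inclusive
  edge (16, 2)→(18, 10): d=(2,8) inclusive
    (11,0)@(23, 1): e=[174,0,-58] → ·  [on edge]
    (4,1)@(9, 3): e=[58,0,58] → #  [on edge]
    (5,1)@(11, 3): e=[70,4,42] → #
    (6,1)@(13, 3): e=[82,8,26] → #
    (7,1)@(15, 3): e=[94,12,10] → #
    (8,1)@(17, 3): e=[106,16,-6] → ·
    (2,2)@(5, 5): e=[2,20,94] → #
    (3,2)@(7, 5): e=[14,24,78] → #
    (8,2)@(17, 5): e=[74,44,-2] → ·
    (2,3)@(5, 7): e=[-30,48,98] → ·
    (3,3)@(7, 7): e=[-18,52,82] → ·
    (4,3)@(9, 7): e=[-6,56,66] → ·
  covered (15 px):
    · · · · · · · · · · · ·
    · · · · # # # # · · · ·
    · · # # # # # # · · · ·
    · · · · · # # # # · · ·
    · · · · · · · · # · · ·
    · · · · · · · · · · · ·
    · · · · · · · · · · · ·
T1:
  2·area = 76  (B↔C swapped to make it positive)
  edge (11, 13)→(13, 3): d=(2,-10) inclusive
  edge (13, 3)→(21, 1): d=(8,-2) inclusive
  edge (21, 1)→(11, 13): d=(-10,12) inclusive
    (10,0)@(21, 1): e=[76,0,0] → #  [on edge]
    (11,0)@(23, 1): e=[96,4,-24] → ·
    (6,1)@(13, 3): e=[0,0,76] → #  [on edge]
    (7,1)@(15, 3): e=[20,4,52] → #
    (8,1)@(17, 3): e=[40,8,28] → #
    (9,1)@(19, 3): e=[60,12,4] → #
    (10,1)@(21, 3): e=[80,16,-20] → ·
    (2,2)@(5, 5): e=[-76,0,152] → ·  [on edge]
    (6,2)@(13, 5): e=[4,16,56] → #
    (9,2)@(19, 5): e=[64,28,-16] → ·
    (6,3)@(13, 7): e=[8,32,36] → #
    (8,3)@(17, 7): e=[48,40,-12] → ·
    (5,6)@(11, 13): e=[0,76,0] → #  [on edge]
  covered (12 px):
    · · · · · · · · · · # ·
    · · · · · · # # # # · ·
    · · · · · · # # # · · ·
    · · · · · · # # · · · ·
    · · · · · · # · · · · ·
    · · · · · · · · · · · ·
    · · · · · # · · · · · ·

Answer: [[4,1],[5,1],[6,1],[7,1],[2,2],[3,2],[4,2],[5,2],[6,2],[7,2],[5,3],[6,3],[7,3],[8,3],[8,4]]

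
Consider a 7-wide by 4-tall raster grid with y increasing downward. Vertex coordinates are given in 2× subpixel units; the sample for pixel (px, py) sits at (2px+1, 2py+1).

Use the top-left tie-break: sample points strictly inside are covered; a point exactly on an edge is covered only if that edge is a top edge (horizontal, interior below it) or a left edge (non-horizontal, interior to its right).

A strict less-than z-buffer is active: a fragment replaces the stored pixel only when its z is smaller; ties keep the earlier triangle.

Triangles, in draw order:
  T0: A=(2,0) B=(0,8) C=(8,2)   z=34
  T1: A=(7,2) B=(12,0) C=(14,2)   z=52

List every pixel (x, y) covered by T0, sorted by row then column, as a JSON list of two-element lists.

T0:
  2·area = 52  (B↔C swapped to make it positive)
  edge (2, 0)→(8, 2): d=(6,2) right/bottom  bias=-1
  edge (8, 2)→(0, 8): d=(-8,6) right/bottom  bias=-1
  edge (0, 8)→(2, 0): d=(2,-8) top-left  bias=+0
    (1,0)@(3, 1): e=[4,38,10] → █
    (2,0)@(5, 1): e=[0,26,26] → ·  [on edge]
    (1,1)@(3, 3): e=[16,22,14] → █
    (2,1)@(5, 3): e=[12,10,30] → █
    (3,1)@(7, 3): e=[8,-2,46] → ·
    (5,1)@(11, 3): e=[0,-26,78] → ·  [on edge]
    (0,2)@(1, 5): e=[32,18,2] → █
    (2,2)@(5, 5): e=[24,-6,34] → ·
    (0,3)@(1, 7): e=[44,2,6] → █
    (1,3)@(3, 7): e=[40,-10,22] → ·
  covered (6 px):
    · █ · · · · ·
    · █ █ · · · ·
    █ █ · · · · ·
    █ · · · · · ·
T1:
  2·area = 14
  edge (7, 2)→(12, 0): d=(5,-2) top-left  bias=+0
  edge (12, 0)→(14, 2): d=(2,2) right/bottom  bias=-1
  edge (14, 2)→(7, 2): d=(-7,0) right/bottom  bias=-1
    (5,0)@(11, 1): e=[3,4,7] → █
    (6,0)@(13, 1): e=[7,0,7] → ·  [on edge]
    (5,1)@(11, 3): e=[13,8,-7] → ·
  covered (1 px):
    · · · · · █ ·
    · · · · · · ·
    · · · · · · ·
    · · · · · · ·

Final: [[1,0],[1,1],[2,1],[0,2],[1,2],[0,3]]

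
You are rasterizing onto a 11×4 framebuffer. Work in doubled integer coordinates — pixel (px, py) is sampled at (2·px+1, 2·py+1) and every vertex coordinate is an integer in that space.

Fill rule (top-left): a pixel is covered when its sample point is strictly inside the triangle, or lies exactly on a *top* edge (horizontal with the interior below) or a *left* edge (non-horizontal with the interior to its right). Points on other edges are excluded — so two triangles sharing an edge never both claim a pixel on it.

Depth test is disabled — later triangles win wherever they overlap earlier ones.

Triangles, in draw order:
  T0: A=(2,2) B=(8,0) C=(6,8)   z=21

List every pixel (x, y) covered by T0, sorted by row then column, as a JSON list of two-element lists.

T0:
  2·area = 44
  edge (2, 2)→(8, 0): d=(6,-2) top-left  bias=+0
  edge (8, 0)→(6, 8): d=(-2,8) right/bottom  bias=-1
  edge (6, 8)→(2, 2): d=(-4,-6) top-left  bias=+0
    (2,0)@(5, 1): e=[0,22,22] → #  [on edge]
    (3,0)@(7, 1): e=[4,6,34] → #
    (4,0)@(9, 1): e=[8,-10,46] → ·
    (1,1)@(3, 3): e=[8,34,2] → #
    (4,1)@(9, 3): e=[20,-14,38] → ·
    (1,2)@(3, 5): e=[20,30,-6] → ·
    (2,2)@(5, 5): e=[24,14,6] → #
    (3,2)@(7, 5): e=[28,-2,18] → ·
    (2,3)@(5, 7): e=[36,10,-2] → ·
  covered (6 px):
    · · # # · · · · · · ·
    · # # # · · · · · · ·
    · · # · · · · · · · ·
    · · · · · · · · · · ·

Answer: [[2,0],[3,0],[1,1],[2,1],[3,1],[2,2]]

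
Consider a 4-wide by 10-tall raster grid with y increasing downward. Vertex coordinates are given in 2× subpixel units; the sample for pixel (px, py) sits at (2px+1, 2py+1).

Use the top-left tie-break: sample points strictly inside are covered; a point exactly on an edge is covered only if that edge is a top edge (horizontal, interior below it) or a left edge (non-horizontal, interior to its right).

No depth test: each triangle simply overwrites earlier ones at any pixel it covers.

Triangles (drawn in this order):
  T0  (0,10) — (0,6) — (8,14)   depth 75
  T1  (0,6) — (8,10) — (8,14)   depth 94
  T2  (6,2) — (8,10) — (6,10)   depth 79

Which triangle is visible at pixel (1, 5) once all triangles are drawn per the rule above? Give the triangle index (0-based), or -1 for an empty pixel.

T0:
  2·area = 32
  edge (0, 10)→(0, 6): d=(0,-4) top-left  bias=+0
  edge (0, 6)→(8, 14): d=(8,8) right/bottom  bias=-1
  edge (8, 14)→(0, 10): d=(-8,-4) top-left  bias=+0
    (0,3)@(1, 7): e=[4,0,28] → ·  [on edge]
    (0,4)@(1, 9): e=[4,16,12] → #
    (1,4)@(3, 9): e=[12,0,20] → ·  [on edge]
    (0,5)@(1, 11): e=[4,32,-4] → ·
    (1,5)@(3, 11): e=[12,16,4] → #
    (2,5)@(5, 11): e=[20,0,12] → ·  [on edge]
    (1,6)@(3, 13): e=[12,32,-12] → ·
    (3,6)@(7, 13): e=[28,0,4] → ·  [on edge]
  covered (2 px):
    · · · ·
    · · · ·
    · · · ·
    · · · ·
    # · · ·
    · # · ·
    · · · ·
    · · · ·
    · · · ·
    · · · ·
T1:
  2·area = 32
  edge (0, 6)→(8, 10): d=(8,4) right/bottom  bias=-1
  edge (8, 10)→(8, 14): d=(0,4) right/bottom  bias=-1
  edge (8, 14)→(0, 6): d=(-8,-8) top-left  bias=+0
    (0,3)@(1, 7): e=[4,28,0] → #  [on edge]
    (1,3)@(3, 7): e=[-4,20,16] → ·
    (0,4)@(1, 9): e=[20,28,-16] → ·
    (1,4)@(3, 9): e=[12,20,0] → #  [on edge]
    (2,4)@(5, 9): e=[4,12,16] → #
    (3,4)@(7, 9): e=[-4,4,32] → ·
    (1,5)@(3, 11): e=[28,20,-16] → ·
    (2,5)@(5, 11): e=[20,12,0] → #  [on edge]
    (3,5)@(7, 11): e=[12,4,16] → #
    (2,6)@(5, 13): e=[36,12,-16] → ·
    (3,6)@(7, 13): e=[28,4,0] → #  [on edge]
    (3,7)@(7, 15): e=[44,4,-16] → ·
  covered (6 px):
    · · · ·
    · · · ·
    · · · ·
    # · · ·
    · # # ·
    · · # #
    · · · #
    · · · ·
    · · · ·
    · · · ·
T2:
  2·area = 16
  edge (6, 2)→(8, 10): d=(2,8) right/bottom  bias=-1
  edge (8, 10)→(6, 10): d=(-2,0) right/bottom  bias=-1
  edge (6, 10)→(6, 2): d=(0,-8) top-left  bias=+0
    (3,3)@(7, 7): e=[2,6,8] → #
    (3,4)@(7, 9): e=[6,2,8] → #
    (3,5)@(7, 11): e=[10,-2,8] → ·
  covered (2 px):
    · · · ·
    · · · ·
    · · · ·
    · · · #
    · · · #
    · · · ·
    · · · ·
    · · · ·
    · · · ·
    · · · ·

Z-buffer (winner per pixel, '.' = empty):
  . . . .
  . . . .
  . . . .
  1 . . 2
  0 1 1 2
  . 0 1 1
  . . . 1
  . . . .
  . . . .
  . . . .

Answer: 0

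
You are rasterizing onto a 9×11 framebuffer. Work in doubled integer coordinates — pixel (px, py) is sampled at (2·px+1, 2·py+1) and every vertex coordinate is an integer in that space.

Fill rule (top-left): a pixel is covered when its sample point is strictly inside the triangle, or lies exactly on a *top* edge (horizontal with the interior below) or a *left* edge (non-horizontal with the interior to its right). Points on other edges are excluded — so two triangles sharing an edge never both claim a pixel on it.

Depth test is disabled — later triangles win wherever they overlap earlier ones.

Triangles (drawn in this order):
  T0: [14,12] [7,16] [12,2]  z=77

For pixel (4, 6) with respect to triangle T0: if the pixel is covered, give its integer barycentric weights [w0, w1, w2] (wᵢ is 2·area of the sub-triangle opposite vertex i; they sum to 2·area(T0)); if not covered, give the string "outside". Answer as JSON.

T0:
  2·area = 78
  edge (14, 12)→(7, 16): d=(-7,4) right/bottom  bias=-1
  edge (7, 16)→(12, 2): d=(5,-14) top-left  bias=+0
  edge (12, 2)→(14, 12): d=(2,10) right/bottom  bias=-1
    (5,2)@(11, 5): e=[61,1,16] → X
    (6,2)@(13, 5): e=[53,29,-4] → .
    (5,3)@(11, 7): e=[47,11,20] → X
    (6,3)@(13, 7): e=[39,39,0] → .  [on edge]
    (5,4)@(11, 9): e=[33,21,24] → X
    (6,4)@(13, 9): e=[25,49,4] → X
    (7,4)@(15, 9): e=[17,77,-16] → .
    (4,5)@(9, 11): e=[27,3,48] → X
    (7,5)@(15, 11): e=[3,87,-12] → .
    (4,6)@(9, 13): e=[13,13,52] → X
    (6,6)@(13, 13): e=[-3,69,12] → .
    (4,7)@(9, 15): e=[-1,23,56] → .
    (7,8)@(15, 17): e=[-39,117,0] → .  [on edge]
  covered (9 px):
    . . . . . . . . .
    . . . . . . . . .
    . . . . . X . . .
    . . . . . X . . .
    . . . . . X X . .
    . . . . X X X . .
    . . . . X X . . .
    . . . . . . . . .
    . . . . . . . . .
    . . . . . . . . .
    . . . . . . . . .

Answer: [13,52,13]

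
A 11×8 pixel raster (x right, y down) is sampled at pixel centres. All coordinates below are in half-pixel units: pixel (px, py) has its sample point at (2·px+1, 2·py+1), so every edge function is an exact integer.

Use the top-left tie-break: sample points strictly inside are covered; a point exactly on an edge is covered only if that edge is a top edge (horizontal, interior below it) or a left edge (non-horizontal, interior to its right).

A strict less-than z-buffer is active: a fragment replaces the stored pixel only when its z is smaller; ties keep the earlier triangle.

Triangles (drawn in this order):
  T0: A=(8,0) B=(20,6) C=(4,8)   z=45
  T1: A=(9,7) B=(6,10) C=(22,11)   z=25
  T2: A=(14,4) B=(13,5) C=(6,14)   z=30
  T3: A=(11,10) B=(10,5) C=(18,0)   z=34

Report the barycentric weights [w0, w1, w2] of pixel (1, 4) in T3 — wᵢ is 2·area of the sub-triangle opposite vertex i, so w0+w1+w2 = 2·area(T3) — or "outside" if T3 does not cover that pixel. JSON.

T0:
  2·area = 120
  edge (8, 0)→(20, 6): d=(12,6) right/bottom  bias=-1
  edge (20, 6)→(4, 8): d=(-16,2) right/bottom  bias=-1
  edge (4, 8)→(8, 0): d=(4,-8) top-left  bias=+0
    (4,0)@(9, 1): e=[6,102,12] → X
    (5,0)@(11, 1): e=[-6,98,28] → .
    (3,1)@(7, 3): e=[42,74,4] → X
    (5,1)@(11, 3): e=[18,66,36] → X
    (6,1)@(13, 3): e=[6,62,52] → X
    (7,1)@(15, 3): e=[-6,58,68] → .
    (3,2)@(7, 5): e=[66,42,12] → X
    (7,2)@(15, 5): e=[18,26,76] → X
    (8,2)@(17, 5): e=[6,22,92] → X
    (9,2)@(19, 5): e=[-6,18,108] → .
    (2,3)@(5, 7): e=[102,14,4] → X
    (6,3)@(13, 7): e=[54,-2,68] → .
  covered (15 px):
    . . . . X . . . . . .
    . . . X X X X . . . .
    . . . X X X X X X . .
    . . X X X X . . . . .
    . . . . . . . . . . .
    . . . . . . . . . . .
    . . . . . . . . . . .
    . . . . . . . . . . .
T1:
  2·area = 51  (B↔C swapped to make it positive)
  edge (9, 7)→(22, 11): d=(13,4) right/bottom  bias=-1
  edge (22, 11)→(6, 10): d=(-16,-1) top-left  bias=+0
  edge (6, 10)→(9, 7): d=(3,-3) top-left  bias=+0
    (7,0)@(15, 1): e=[-102,153,0] → .  [on edge]
    (6,1)@(13, 3): e=[-68,119,0] → .  [on edge]
    (5,2)@(11, 5): e=[-34,85,0] → .  [on edge]
    (4,3)@(9, 7): e=[0,51,0] → .  [on edge]
    (3,4)@(7, 9): e=[34,17,0] → X  [on edge]
    (4,4)@(9, 9): e=[26,19,6] → X
    (5,4)@(11, 9): e=[18,21,12] → X
    (6,4)@(13, 9): e=[10,23,18] → X
    (7,4)@(15, 9): e=[2,25,24] → X
    (8,4)@(17, 9): e=[-6,27,30] → .
    (2,5)@(5, 11): e=[68,-17,0] → .  [on edge]
    (3,5)@(7, 11): e=[60,-15,6] → .
    (1,6)@(3, 13): e=[102,-51,0] → .  [on edge]
    (0,7)@(1, 15): e=[136,-85,0] → .  [on edge]
  covered (5 px):
    . . . . . . . . . . .
    . . . . . . . . . . .
    . . . . . . . . . . .
    . . . . . . . . . . .
    . . . X X X X X . . .
    . . . . . . . . . . .
    . . . . . . . . . . .
    . . . . . . . . . . .
T2:
  2·area = 2  (B↔C swapped to make it positive)
  edge (14, 4)→(6, 14): d=(-8,10) right/bottom  bias=-1
  edge (6, 14)→(13, 5): d=(7,-9) top-left  bias=+0
  edge (13, 5)→(14, 4): d=(1,-1) top-left  bias=+0
    (8,0)@(17, 1): e=[-6,8,0] → .  [on edge]
    (7,1)@(15, 3): e=[-2,4,0] → .  [on edge]
    (6,2)@(13, 5): e=[2,0,0] → X  [on edge]
    (7,2)@(15, 5): e=[-18,18,2] → .
    (5,3)@(11, 7): e=[6,-4,0] → .  [on edge]
    (6,3)@(13, 7): e=[-14,14,2] → .
    (4,4)@(9, 9): e=[10,-8,0] → .  [on edge]
    (3,5)@(7, 11): e=[14,-12,0] → .  [on edge]
    (2,6)@(5, 13): e=[18,-16,0] → .  [on edge]
    (1,7)@(3, 15): e=[22,-20,0] → .  [on edge]
  covered (1 px):
    . . . . . . . . . . .
    . . . . . . . . . . .
    . . . . . . X . . . .
    . . . . . . . . . . .
    . . . . . . . . . . .
    . . . . . . . . . . .
    . . . . . . . . . . .
    . . . . . . . . . . .
T3:
  2·area = 45
  edge (11, 10)→(10, 5): d=(-1,-5) top-left  bias=+0
  edge (10, 5)→(18, 0): d=(8,-5) top-left  bias=+0
  edge (18, 0)→(11, 10): d=(-7,10) right/bottom  bias=-1
    (8,0)@(17, 1): e=[39,3,3] → X
    (9,0)@(19, 1): e=[49,13,-17] → .
    (7,1)@(15, 3): e=[27,9,9] → X
    (8,1)@(17, 3): e=[37,19,-11] → .
    (5,2)@(11, 5): e=[5,5,35] → X
    (6,2)@(13, 5): e=[15,15,15] → X
    (7,2)@(15, 5): e=[25,25,-5] → .
    (5,3)@(11, 7): e=[3,21,21] → X
    (7,3)@(15, 7): e=[23,41,-19] → .
    (5,4)@(11, 9): e=[1,37,7] → X
    (6,4)@(13, 9): e=[11,47,-13] → .
    (5,5)@(11, 11): e=[-1,53,-7] → .
  covered (7 px):
    . . . . . . . . X . .
    . . . . . . . X . . .
    . . . . . X X . . . .
    . . . . . X X . . . .
    . . . . . X . . . . .
    . . . . . . . . . . .
    . . . . . . . . . . .
    . . . . . . . . . . .

Answer: "outside"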